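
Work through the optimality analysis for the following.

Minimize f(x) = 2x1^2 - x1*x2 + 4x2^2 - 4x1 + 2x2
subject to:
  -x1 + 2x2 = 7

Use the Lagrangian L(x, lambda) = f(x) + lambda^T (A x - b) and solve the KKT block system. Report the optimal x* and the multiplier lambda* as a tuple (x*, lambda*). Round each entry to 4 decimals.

Form the Lagrangian:
  L(x, lambda) = (1/2) x^T Q x + c^T x + lambda^T (A x - b)
Stationarity (grad_x L = 0): Q x + c + A^T lambda = 0.
Primal feasibility: A x = b.

This gives the KKT block system:
  [ Q   A^T ] [ x     ]   [-c ]
  [ A    0  ] [ lambda ] = [ b ]

Solving the linear system:
  x*      = (-1.5, 2.75)
  lambda* = (-12.75)
  f(x*)   = 50.375

x* = (-1.5, 2.75), lambda* = (-12.75)


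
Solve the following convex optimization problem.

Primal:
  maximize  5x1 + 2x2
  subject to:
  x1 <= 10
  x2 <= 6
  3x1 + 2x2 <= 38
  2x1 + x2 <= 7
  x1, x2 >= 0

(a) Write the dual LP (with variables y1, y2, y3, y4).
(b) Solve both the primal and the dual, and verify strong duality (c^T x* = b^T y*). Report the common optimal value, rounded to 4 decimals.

The standard primal-dual pair for 'max c^T x s.t. A x <= b, x >= 0' is:
  Dual:  min b^T y  s.t.  A^T y >= c,  y >= 0.

So the dual LP is:
  minimize  10y1 + 6y2 + 38y3 + 7y4
  subject to:
    y1 + 3y3 + 2y4 >= 5
    y2 + 2y3 + y4 >= 2
    y1, y2, y3, y4 >= 0

Solving the primal: x* = (3.5, 0).
  primal value c^T x* = 17.5.
Solving the dual: y* = (0, 0, 0, 2.5).
  dual value b^T y* = 17.5.
Strong duality: c^T x* = b^T y*. Confirmed.

17.5


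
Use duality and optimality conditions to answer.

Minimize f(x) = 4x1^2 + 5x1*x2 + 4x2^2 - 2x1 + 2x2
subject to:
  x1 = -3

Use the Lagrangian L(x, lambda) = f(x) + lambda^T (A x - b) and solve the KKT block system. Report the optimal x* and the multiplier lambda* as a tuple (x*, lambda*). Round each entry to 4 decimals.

Form the Lagrangian:
  L(x, lambda) = (1/2) x^T Q x + c^T x + lambda^T (A x - b)
Stationarity (grad_x L = 0): Q x + c + A^T lambda = 0.
Primal feasibility: A x = b.

This gives the KKT block system:
  [ Q   A^T ] [ x     ]   [-c ]
  [ A    0  ] [ lambda ] = [ b ]

Solving the linear system:
  x*      = (-3, 1.625)
  lambda* = (17.875)
  f(x*)   = 31.4375

x* = (-3, 1.625), lambda* = (17.875)


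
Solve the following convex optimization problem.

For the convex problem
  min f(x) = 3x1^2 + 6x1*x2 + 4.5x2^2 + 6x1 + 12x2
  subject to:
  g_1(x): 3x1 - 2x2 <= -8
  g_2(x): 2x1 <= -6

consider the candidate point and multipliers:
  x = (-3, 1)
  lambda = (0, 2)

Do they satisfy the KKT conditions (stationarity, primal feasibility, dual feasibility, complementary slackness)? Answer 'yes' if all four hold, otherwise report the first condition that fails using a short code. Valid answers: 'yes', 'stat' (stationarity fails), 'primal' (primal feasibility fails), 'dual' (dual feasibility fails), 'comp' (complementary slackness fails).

Gradient of f: grad f(x) = Q x + c = (-6, 3)
Constraint values g_i(x) = a_i^T x - b_i:
  g_1((-3, 1)) = -3
  g_2((-3, 1)) = 0
Stationarity residual: grad f(x) + sum_i lambda_i a_i = (-2, 3)
  -> stationarity FAILS
Primal feasibility (all g_i <= 0): OK
Dual feasibility (all lambda_i >= 0): OK
Complementary slackness (lambda_i * g_i(x) = 0 for all i): OK

Verdict: the first failing condition is stationarity -> stat.

stat


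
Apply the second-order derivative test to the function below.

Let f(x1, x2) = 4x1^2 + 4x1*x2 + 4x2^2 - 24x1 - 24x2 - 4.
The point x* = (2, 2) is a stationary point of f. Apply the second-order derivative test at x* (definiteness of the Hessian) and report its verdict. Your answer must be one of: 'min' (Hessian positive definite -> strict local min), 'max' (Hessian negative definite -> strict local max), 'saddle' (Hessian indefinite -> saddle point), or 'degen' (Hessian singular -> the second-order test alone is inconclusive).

Compute the Hessian H = grad^2 f:
  H = [[8, 4], [4, 8]]
Verify stationarity: grad f(x*) = H x* + g = (0, 0).
Eigenvalues of H: 4, 12.
Both eigenvalues > 0, so H is positive definite -> x* is a strict local min.

min


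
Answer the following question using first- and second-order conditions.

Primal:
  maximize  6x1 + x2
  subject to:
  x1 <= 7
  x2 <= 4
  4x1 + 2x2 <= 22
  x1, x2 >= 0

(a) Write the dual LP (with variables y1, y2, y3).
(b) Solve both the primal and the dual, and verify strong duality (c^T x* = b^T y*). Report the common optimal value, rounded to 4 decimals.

The standard primal-dual pair for 'max c^T x s.t. A x <= b, x >= 0' is:
  Dual:  min b^T y  s.t.  A^T y >= c,  y >= 0.

So the dual LP is:
  minimize  7y1 + 4y2 + 22y3
  subject to:
    y1 + 4y3 >= 6
    y2 + 2y3 >= 1
    y1, y2, y3 >= 0

Solving the primal: x* = (5.5, 0).
  primal value c^T x* = 33.
Solving the dual: y* = (0, 0, 1.5).
  dual value b^T y* = 33.
Strong duality: c^T x* = b^T y*. Confirmed.

33


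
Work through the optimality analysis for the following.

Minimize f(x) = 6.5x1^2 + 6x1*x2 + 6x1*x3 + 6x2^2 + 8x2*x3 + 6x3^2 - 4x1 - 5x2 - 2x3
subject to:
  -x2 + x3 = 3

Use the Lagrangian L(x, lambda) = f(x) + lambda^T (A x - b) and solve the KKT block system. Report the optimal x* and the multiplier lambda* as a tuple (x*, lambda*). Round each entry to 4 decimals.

Form the Lagrangian:
  L(x, lambda) = (1/2) x^T Q x + c^T x + lambda^T (A x - b)
Stationarity (grad_x L = 0): Q x + c + A^T lambda = 0.
Primal feasibility: A x = b.

This gives the KKT block system:
  [ Q   A^T ] [ x     ]   [-c ]
  [ A    0  ] [ lambda ] = [ b ]

Solving the linear system:
  x*      = (0.2021, -1.3856, 1.6144)
  lambda* = (-7.5)
  f(x*)   = 12.6955

x* = (0.2021, -1.3856, 1.6144), lambda* = (-7.5)


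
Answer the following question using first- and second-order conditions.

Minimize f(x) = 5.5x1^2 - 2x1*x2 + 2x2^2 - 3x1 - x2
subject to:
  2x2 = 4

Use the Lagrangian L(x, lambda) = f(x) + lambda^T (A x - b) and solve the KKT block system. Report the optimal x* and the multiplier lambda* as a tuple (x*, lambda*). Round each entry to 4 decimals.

Form the Lagrangian:
  L(x, lambda) = (1/2) x^T Q x + c^T x + lambda^T (A x - b)
Stationarity (grad_x L = 0): Q x + c + A^T lambda = 0.
Primal feasibility: A x = b.

This gives the KKT block system:
  [ Q   A^T ] [ x     ]   [-c ]
  [ A    0  ] [ lambda ] = [ b ]

Solving the linear system:
  x*      = (0.6364, 2)
  lambda* = (-2.8636)
  f(x*)   = 3.7727

x* = (0.6364, 2), lambda* = (-2.8636)


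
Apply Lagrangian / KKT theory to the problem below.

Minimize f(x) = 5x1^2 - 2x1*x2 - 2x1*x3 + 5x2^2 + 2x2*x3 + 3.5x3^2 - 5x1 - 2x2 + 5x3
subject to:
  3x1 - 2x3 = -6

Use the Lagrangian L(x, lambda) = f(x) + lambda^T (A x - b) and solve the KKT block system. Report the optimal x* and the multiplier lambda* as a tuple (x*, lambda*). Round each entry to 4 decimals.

Form the Lagrangian:
  L(x, lambda) = (1/2) x^T Q x + c^T x + lambda^T (A x - b)
Stationarity (grad_x L = 0): Q x + c + A^T lambda = 0.
Primal feasibility: A x = b.

This gives the KKT block system:
  [ Q   A^T ] [ x     ]   [-c ]
  [ A    0  ] [ lambda ] = [ b ]

Solving the linear system:
  x*      = (-1.4046, -0.2595, 0.8931)
  lambda* = (6.771)
  f(x*)   = 26.3168

x* = (-1.4046, -0.2595, 0.8931), lambda* = (6.771)


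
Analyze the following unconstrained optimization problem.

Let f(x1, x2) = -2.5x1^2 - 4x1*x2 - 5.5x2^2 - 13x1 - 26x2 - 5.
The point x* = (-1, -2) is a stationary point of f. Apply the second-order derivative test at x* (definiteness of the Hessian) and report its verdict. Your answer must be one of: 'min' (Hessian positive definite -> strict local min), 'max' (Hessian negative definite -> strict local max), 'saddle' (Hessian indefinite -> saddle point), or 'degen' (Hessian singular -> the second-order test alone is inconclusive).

Compute the Hessian H = grad^2 f:
  H = [[-5, -4], [-4, -11]]
Verify stationarity: grad f(x*) = H x* + g = (0, 0).
Eigenvalues of H: -13, -3.
Both eigenvalues < 0, so H is negative definite -> x* is a strict local max.

max


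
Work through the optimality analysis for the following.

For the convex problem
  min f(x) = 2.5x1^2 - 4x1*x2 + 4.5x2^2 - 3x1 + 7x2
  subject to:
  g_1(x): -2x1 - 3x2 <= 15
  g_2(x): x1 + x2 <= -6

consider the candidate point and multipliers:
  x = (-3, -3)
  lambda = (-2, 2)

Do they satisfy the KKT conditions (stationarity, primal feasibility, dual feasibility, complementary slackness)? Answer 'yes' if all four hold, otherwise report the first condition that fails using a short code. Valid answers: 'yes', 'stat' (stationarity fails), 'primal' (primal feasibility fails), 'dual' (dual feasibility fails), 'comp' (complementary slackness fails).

Gradient of f: grad f(x) = Q x + c = (-6, -8)
Constraint values g_i(x) = a_i^T x - b_i:
  g_1((-3, -3)) = 0
  g_2((-3, -3)) = 0
Stationarity residual: grad f(x) + sum_i lambda_i a_i = (0, 0)
  -> stationarity OK
Primal feasibility (all g_i <= 0): OK
Dual feasibility (all lambda_i >= 0): FAILS
Complementary slackness (lambda_i * g_i(x) = 0 for all i): OK

Verdict: the first failing condition is dual_feasibility -> dual.

dual


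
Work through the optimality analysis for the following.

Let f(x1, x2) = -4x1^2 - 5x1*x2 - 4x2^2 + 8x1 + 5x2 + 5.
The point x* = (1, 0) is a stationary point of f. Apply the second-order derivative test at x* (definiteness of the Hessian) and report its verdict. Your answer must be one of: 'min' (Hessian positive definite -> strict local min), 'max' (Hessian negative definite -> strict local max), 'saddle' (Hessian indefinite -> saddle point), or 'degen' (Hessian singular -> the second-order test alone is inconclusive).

Compute the Hessian H = grad^2 f:
  H = [[-8, -5], [-5, -8]]
Verify stationarity: grad f(x*) = H x* + g = (0, 0).
Eigenvalues of H: -13, -3.
Both eigenvalues < 0, so H is negative definite -> x* is a strict local max.

max


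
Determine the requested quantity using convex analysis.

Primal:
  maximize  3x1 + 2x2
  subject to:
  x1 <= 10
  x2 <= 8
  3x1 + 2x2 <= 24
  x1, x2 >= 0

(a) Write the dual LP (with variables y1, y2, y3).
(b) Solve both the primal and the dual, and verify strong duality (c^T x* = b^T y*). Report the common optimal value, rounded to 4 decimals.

The standard primal-dual pair for 'max c^T x s.t. A x <= b, x >= 0' is:
  Dual:  min b^T y  s.t.  A^T y >= c,  y >= 0.

So the dual LP is:
  minimize  10y1 + 8y2 + 24y3
  subject to:
    y1 + 3y3 >= 3
    y2 + 2y3 >= 2
    y1, y2, y3 >= 0

Solving the primal: x* = (8, 0).
  primal value c^T x* = 24.
Solving the dual: y* = (0, 0, 1).
  dual value b^T y* = 24.
Strong duality: c^T x* = b^T y*. Confirmed.

24


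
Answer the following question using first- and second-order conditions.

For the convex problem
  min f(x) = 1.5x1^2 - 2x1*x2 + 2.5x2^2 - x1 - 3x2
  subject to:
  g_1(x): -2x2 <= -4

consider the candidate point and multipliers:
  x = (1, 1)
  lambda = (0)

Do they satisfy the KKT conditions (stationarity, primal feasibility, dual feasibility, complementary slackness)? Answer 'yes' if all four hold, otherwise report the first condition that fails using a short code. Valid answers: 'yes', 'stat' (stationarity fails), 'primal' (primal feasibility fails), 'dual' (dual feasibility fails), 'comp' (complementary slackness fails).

Gradient of f: grad f(x) = Q x + c = (0, 0)
Constraint values g_i(x) = a_i^T x - b_i:
  g_1((1, 1)) = 2
Stationarity residual: grad f(x) + sum_i lambda_i a_i = (0, 0)
  -> stationarity OK
Primal feasibility (all g_i <= 0): FAILS
Dual feasibility (all lambda_i >= 0): OK
Complementary slackness (lambda_i * g_i(x) = 0 for all i): OK

Verdict: the first failing condition is primal_feasibility -> primal.

primal


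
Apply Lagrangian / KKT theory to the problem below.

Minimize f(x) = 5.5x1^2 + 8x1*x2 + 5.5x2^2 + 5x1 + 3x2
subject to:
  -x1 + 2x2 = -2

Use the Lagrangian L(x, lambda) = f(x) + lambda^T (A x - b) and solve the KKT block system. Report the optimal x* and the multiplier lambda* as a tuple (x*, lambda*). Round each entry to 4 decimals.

Form the Lagrangian:
  L(x, lambda) = (1/2) x^T Q x + c^T x + lambda^T (A x - b)
Stationarity (grad_x L = 0): Q x + c + A^T lambda = 0.
Primal feasibility: A x = b.

This gives the KKT block system:
  [ Q   A^T ] [ x     ]   [-c ]
  [ A    0  ] [ lambda ] = [ b ]

Solving the linear system:
  x*      = (0.3218, -0.8391)
  lambda* = (1.8276)
  f(x*)   = 1.3736

x* = (0.3218, -0.8391), lambda* = (1.8276)


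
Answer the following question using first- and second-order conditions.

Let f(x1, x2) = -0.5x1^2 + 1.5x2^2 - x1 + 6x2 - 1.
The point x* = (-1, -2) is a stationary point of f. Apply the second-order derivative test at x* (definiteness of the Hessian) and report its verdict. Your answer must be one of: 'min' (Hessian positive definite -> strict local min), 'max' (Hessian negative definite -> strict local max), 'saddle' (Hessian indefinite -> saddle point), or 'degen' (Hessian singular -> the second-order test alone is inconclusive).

Compute the Hessian H = grad^2 f:
  H = [[-1, 0], [0, 3]]
Verify stationarity: grad f(x*) = H x* + g = (0, 0).
Eigenvalues of H: -1, 3.
Eigenvalues have mixed signs, so H is indefinite -> x* is a saddle point.

saddle


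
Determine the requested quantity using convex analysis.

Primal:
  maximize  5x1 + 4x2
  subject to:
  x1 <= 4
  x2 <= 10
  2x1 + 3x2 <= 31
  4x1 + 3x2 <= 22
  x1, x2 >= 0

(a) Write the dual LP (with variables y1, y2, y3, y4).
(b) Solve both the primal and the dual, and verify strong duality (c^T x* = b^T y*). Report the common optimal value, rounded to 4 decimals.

The standard primal-dual pair for 'max c^T x s.t. A x <= b, x >= 0' is:
  Dual:  min b^T y  s.t.  A^T y >= c,  y >= 0.

So the dual LP is:
  minimize  4y1 + 10y2 + 31y3 + 22y4
  subject to:
    y1 + 2y3 + 4y4 >= 5
    y2 + 3y3 + 3y4 >= 4
    y1, y2, y3, y4 >= 0

Solving the primal: x* = (0, 7.3333).
  primal value c^T x* = 29.3333.
Solving the dual: y* = (0, 0, 0, 1.3333).
  dual value b^T y* = 29.3333.
Strong duality: c^T x* = b^T y*. Confirmed.

29.3333


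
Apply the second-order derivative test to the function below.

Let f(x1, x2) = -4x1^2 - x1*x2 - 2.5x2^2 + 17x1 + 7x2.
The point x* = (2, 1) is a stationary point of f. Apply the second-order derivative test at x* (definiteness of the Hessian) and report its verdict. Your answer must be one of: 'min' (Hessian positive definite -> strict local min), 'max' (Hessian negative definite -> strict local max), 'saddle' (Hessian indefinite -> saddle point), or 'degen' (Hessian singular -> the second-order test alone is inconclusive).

Compute the Hessian H = grad^2 f:
  H = [[-8, -1], [-1, -5]]
Verify stationarity: grad f(x*) = H x* + g = (0, 0).
Eigenvalues of H: -8.3028, -4.6972.
Both eigenvalues < 0, so H is negative definite -> x* is a strict local max.

max


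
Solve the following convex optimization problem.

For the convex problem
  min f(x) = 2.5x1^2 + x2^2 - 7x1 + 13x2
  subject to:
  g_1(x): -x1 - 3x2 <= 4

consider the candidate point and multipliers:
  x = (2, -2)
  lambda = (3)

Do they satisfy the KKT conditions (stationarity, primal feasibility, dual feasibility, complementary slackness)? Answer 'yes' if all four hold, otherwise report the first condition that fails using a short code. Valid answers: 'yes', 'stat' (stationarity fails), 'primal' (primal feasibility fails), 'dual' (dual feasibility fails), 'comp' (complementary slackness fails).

Gradient of f: grad f(x) = Q x + c = (3, 9)
Constraint values g_i(x) = a_i^T x - b_i:
  g_1((2, -2)) = 0
Stationarity residual: grad f(x) + sum_i lambda_i a_i = (0, 0)
  -> stationarity OK
Primal feasibility (all g_i <= 0): OK
Dual feasibility (all lambda_i >= 0): OK
Complementary slackness (lambda_i * g_i(x) = 0 for all i): OK

Verdict: yes, KKT holds.

yes


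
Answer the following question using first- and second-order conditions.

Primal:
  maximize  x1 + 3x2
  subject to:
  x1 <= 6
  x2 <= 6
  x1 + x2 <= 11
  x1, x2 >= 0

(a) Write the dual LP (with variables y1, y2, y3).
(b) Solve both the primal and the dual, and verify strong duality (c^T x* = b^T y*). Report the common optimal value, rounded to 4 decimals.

The standard primal-dual pair for 'max c^T x s.t. A x <= b, x >= 0' is:
  Dual:  min b^T y  s.t.  A^T y >= c,  y >= 0.

So the dual LP is:
  minimize  6y1 + 6y2 + 11y3
  subject to:
    y1 + y3 >= 1
    y2 + y3 >= 3
    y1, y2, y3 >= 0

Solving the primal: x* = (5, 6).
  primal value c^T x* = 23.
Solving the dual: y* = (0, 2, 1).
  dual value b^T y* = 23.
Strong duality: c^T x* = b^T y*. Confirmed.

23


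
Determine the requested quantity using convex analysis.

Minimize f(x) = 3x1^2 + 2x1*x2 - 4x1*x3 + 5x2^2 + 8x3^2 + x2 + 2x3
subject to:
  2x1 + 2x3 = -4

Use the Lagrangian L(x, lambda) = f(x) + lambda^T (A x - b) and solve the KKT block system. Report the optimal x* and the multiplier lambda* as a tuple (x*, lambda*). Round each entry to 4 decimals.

Form the Lagrangian:
  L(x, lambda) = (1/2) x^T Q x + c^T x + lambda^T (A x - b)
Stationarity (grad_x L = 0): Q x + c + A^T lambda = 0.
Primal feasibility: A x = b.

This gives the KKT block system:
  [ Q   A^T ] [ x     ]   [-c ]
  [ A    0  ] [ lambda ] = [ b ]

Solving the linear system:
  x*      = (-1.277, 0.1554, -0.723)
  lambda* = (2.2297)
  f(x*)   = 3.8142

x* = (-1.277, 0.1554, -0.723), lambda* = (2.2297)


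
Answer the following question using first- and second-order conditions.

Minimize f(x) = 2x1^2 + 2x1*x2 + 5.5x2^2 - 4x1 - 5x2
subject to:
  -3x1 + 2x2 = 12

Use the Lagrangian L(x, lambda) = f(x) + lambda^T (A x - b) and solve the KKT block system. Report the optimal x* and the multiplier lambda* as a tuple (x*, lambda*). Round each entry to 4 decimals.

Form the Lagrangian:
  L(x, lambda) = (1/2) x^T Q x + c^T x + lambda^T (A x - b)
Stationarity (grad_x L = 0): Q x + c + A^T lambda = 0.
Primal feasibility: A x = b.

This gives the KKT block system:
  [ Q   A^T ] [ x     ]   [-c ]
  [ A    0  ] [ lambda ] = [ b ]

Solving the linear system:
  x*      = (-2.8633, 1.705)
  lambda* = (-4.0144)
  f(x*)   = 25.5504

x* = (-2.8633, 1.705), lambda* = (-4.0144)


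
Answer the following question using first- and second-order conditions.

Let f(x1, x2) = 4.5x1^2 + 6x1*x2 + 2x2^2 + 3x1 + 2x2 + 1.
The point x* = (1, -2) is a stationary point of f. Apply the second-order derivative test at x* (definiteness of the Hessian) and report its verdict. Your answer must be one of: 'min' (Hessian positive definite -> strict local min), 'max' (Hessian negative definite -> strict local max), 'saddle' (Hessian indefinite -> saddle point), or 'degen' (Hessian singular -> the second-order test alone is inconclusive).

Compute the Hessian H = grad^2 f:
  H = [[9, 6], [6, 4]]
Verify stationarity: grad f(x*) = H x* + g = (0, 0).
Eigenvalues of H: 0, 13.
H has a zero eigenvalue (singular; positive semidefinite but not definite), so H is neither positive definite, negative definite, nor indefinite. The second-order test alone is inconclusive -> degen.
(Indeed, f is constant along the null direction of H through x*, so x* is not a strict local extremum.)

degen


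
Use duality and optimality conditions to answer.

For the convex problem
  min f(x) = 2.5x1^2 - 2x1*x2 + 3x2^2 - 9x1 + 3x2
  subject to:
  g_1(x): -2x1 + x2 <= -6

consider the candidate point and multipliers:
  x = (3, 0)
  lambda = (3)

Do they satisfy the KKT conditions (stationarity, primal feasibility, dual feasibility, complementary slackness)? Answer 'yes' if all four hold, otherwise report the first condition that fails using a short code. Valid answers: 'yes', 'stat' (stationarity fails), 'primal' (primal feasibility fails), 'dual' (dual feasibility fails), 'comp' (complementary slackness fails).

Gradient of f: grad f(x) = Q x + c = (6, -3)
Constraint values g_i(x) = a_i^T x - b_i:
  g_1((3, 0)) = 0
Stationarity residual: grad f(x) + sum_i lambda_i a_i = (0, 0)
  -> stationarity OK
Primal feasibility (all g_i <= 0): OK
Dual feasibility (all lambda_i >= 0): OK
Complementary slackness (lambda_i * g_i(x) = 0 for all i): OK

Verdict: yes, KKT holds.

yes


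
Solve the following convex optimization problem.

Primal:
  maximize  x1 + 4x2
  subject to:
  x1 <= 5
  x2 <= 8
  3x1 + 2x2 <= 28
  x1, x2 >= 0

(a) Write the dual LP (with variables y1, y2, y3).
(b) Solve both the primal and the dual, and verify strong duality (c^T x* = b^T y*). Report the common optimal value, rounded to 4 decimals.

The standard primal-dual pair for 'max c^T x s.t. A x <= b, x >= 0' is:
  Dual:  min b^T y  s.t.  A^T y >= c,  y >= 0.

So the dual LP is:
  minimize  5y1 + 8y2 + 28y3
  subject to:
    y1 + 3y3 >= 1
    y2 + 2y3 >= 4
    y1, y2, y3 >= 0

Solving the primal: x* = (4, 8).
  primal value c^T x* = 36.
Solving the dual: y* = (0, 3.3333, 0.3333).
  dual value b^T y* = 36.
Strong duality: c^T x* = b^T y*. Confirmed.

36


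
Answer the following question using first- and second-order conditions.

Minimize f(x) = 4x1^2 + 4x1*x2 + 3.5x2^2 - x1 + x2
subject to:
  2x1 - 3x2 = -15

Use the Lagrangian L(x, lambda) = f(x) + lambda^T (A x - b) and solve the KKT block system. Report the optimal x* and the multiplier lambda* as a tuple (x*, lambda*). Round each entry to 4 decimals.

Form the Lagrangian:
  L(x, lambda) = (1/2) x^T Q x + c^T x + lambda^T (A x - b)
Stationarity (grad_x L = 0): Q x + c + A^T lambda = 0.
Primal feasibility: A x = b.

This gives the KKT block system:
  [ Q   A^T ] [ x     ]   [-c ]
  [ A    0  ] [ lambda ] = [ b ]

Solving the linear system:
  x*      = (-2.6149, 3.2568)
  lambda* = (4.4459)
  f(x*)   = 36.2804

x* = (-2.6149, 3.2568), lambda* = (4.4459)


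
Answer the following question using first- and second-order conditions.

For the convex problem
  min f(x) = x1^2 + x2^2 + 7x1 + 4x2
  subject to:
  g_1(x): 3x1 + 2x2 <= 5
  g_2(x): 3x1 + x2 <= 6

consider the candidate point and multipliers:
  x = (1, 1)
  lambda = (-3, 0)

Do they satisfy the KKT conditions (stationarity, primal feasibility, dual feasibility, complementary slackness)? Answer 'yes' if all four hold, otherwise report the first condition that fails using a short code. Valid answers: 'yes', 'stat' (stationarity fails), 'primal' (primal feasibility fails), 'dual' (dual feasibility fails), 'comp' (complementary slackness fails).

Gradient of f: grad f(x) = Q x + c = (9, 6)
Constraint values g_i(x) = a_i^T x - b_i:
  g_1((1, 1)) = 0
  g_2((1, 1)) = -2
Stationarity residual: grad f(x) + sum_i lambda_i a_i = (0, 0)
  -> stationarity OK
Primal feasibility (all g_i <= 0): OK
Dual feasibility (all lambda_i >= 0): FAILS
Complementary slackness (lambda_i * g_i(x) = 0 for all i): OK

Verdict: the first failing condition is dual_feasibility -> dual.

dual


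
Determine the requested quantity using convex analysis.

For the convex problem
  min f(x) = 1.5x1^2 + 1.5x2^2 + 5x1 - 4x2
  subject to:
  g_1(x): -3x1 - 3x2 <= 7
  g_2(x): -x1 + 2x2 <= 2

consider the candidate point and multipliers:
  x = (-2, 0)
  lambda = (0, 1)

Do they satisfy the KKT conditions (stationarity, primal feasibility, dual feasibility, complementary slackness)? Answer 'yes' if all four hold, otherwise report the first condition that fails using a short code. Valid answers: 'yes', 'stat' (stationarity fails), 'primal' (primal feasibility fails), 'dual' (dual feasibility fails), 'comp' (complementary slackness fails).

Gradient of f: grad f(x) = Q x + c = (-1, -4)
Constraint values g_i(x) = a_i^T x - b_i:
  g_1((-2, 0)) = -1
  g_2((-2, 0)) = 0
Stationarity residual: grad f(x) + sum_i lambda_i a_i = (-2, -2)
  -> stationarity FAILS
Primal feasibility (all g_i <= 0): OK
Dual feasibility (all lambda_i >= 0): OK
Complementary slackness (lambda_i * g_i(x) = 0 for all i): OK

Verdict: the first failing condition is stationarity -> stat.

stat


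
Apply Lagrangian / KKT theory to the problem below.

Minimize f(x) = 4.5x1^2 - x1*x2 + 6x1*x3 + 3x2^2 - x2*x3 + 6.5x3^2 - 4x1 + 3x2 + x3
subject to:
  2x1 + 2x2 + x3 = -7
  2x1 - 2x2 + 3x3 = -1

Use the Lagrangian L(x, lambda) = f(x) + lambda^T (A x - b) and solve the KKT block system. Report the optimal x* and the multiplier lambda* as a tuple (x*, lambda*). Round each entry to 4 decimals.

Form the Lagrangian:
  L(x, lambda) = (1/2) x^T Q x + c^T x + lambda^T (A x - b)
Stationarity (grad_x L = 0): Q x + c + A^T lambda = 0.
Primal feasibility: A x = b.

This gives the KKT block system:
  [ Q   A^T ] [ x     ]   [-c ]
  [ A    0  ] [ lambda ] = [ b ]

Solving the linear system:
  x*      = (-1.2174, -1.8913, -0.7826)
  lambda* = (6.0272, 2.8533)
  f(x*)   = 21.7283

x* = (-1.2174, -1.8913, -0.7826), lambda* = (6.0272, 2.8533)


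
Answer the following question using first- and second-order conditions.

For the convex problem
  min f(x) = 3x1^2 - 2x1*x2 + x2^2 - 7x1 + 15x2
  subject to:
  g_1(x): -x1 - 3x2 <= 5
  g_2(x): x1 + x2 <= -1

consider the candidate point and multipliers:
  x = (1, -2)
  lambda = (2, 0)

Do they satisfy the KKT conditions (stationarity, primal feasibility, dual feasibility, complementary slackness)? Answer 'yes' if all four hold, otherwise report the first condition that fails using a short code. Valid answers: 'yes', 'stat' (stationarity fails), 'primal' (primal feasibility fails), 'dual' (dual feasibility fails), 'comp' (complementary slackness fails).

Gradient of f: grad f(x) = Q x + c = (3, 9)
Constraint values g_i(x) = a_i^T x - b_i:
  g_1((1, -2)) = 0
  g_2((1, -2)) = 0
Stationarity residual: grad f(x) + sum_i lambda_i a_i = (1, 3)
  -> stationarity FAILS
Primal feasibility (all g_i <= 0): OK
Dual feasibility (all lambda_i >= 0): OK
Complementary slackness (lambda_i * g_i(x) = 0 for all i): OK

Verdict: the first failing condition is stationarity -> stat.

stat


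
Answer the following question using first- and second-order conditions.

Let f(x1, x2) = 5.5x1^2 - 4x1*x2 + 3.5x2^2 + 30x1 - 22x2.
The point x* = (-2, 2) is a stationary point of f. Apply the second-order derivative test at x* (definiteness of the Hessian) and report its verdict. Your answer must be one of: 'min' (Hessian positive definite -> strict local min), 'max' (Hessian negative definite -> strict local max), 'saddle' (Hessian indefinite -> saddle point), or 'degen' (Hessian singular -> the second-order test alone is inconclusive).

Compute the Hessian H = grad^2 f:
  H = [[11, -4], [-4, 7]]
Verify stationarity: grad f(x*) = H x* + g = (0, 0).
Eigenvalues of H: 4.5279, 13.4721.
Both eigenvalues > 0, so H is positive definite -> x* is a strict local min.

min


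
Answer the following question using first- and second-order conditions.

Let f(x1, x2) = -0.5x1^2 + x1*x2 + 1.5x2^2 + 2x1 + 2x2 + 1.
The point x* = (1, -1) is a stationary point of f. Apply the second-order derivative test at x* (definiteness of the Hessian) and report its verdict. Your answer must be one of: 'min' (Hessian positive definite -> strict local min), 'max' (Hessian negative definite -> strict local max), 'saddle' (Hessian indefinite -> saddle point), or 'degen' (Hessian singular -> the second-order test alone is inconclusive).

Compute the Hessian H = grad^2 f:
  H = [[-1, 1], [1, 3]]
Verify stationarity: grad f(x*) = H x* + g = (0, 0).
Eigenvalues of H: -1.2361, 3.2361.
Eigenvalues have mixed signs, so H is indefinite -> x* is a saddle point.

saddle


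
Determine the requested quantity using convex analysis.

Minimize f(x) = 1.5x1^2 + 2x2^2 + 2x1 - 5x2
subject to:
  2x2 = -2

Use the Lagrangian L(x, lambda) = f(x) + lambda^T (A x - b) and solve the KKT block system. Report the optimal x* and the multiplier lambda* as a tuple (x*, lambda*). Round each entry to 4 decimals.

Form the Lagrangian:
  L(x, lambda) = (1/2) x^T Q x + c^T x + lambda^T (A x - b)
Stationarity (grad_x L = 0): Q x + c + A^T lambda = 0.
Primal feasibility: A x = b.

This gives the KKT block system:
  [ Q   A^T ] [ x     ]   [-c ]
  [ A    0  ] [ lambda ] = [ b ]

Solving the linear system:
  x*      = (-0.6667, -1)
  lambda* = (4.5)
  f(x*)   = 6.3333

x* = (-0.6667, -1), lambda* = (4.5)


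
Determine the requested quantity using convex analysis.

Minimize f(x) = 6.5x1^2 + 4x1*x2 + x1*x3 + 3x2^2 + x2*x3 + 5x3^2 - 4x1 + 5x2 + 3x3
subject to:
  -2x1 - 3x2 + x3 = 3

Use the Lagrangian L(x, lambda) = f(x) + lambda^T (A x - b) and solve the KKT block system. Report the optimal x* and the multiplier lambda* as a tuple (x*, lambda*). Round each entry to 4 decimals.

Form the Lagrangian:
  L(x, lambda) = (1/2) x^T Q x + c^T x + lambda^T (A x - b)
Stationarity (grad_x L = 0): Q x + c + A^T lambda = 0.
Primal feasibility: A x = b.

This gives the KKT block system:
  [ Q   A^T ] [ x     ]   [-c ]
  [ A    0  ] [ lambda ] = [ b ]

Solving the linear system:
  x*      = (0.7151, -1.5328, -0.1681)
  lambda* = (-0.5014)
  f(x*)   = -4.7621

x* = (0.7151, -1.5328, -0.1681), lambda* = (-0.5014)


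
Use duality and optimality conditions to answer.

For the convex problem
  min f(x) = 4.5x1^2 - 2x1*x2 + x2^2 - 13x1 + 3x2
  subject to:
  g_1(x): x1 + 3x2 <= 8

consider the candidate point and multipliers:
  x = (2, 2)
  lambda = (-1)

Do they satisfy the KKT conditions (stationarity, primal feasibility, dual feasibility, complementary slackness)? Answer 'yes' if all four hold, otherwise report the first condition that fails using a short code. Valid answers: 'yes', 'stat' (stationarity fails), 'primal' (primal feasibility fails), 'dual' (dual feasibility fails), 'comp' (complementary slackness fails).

Gradient of f: grad f(x) = Q x + c = (1, 3)
Constraint values g_i(x) = a_i^T x - b_i:
  g_1((2, 2)) = 0
Stationarity residual: grad f(x) + sum_i lambda_i a_i = (0, 0)
  -> stationarity OK
Primal feasibility (all g_i <= 0): OK
Dual feasibility (all lambda_i >= 0): FAILS
Complementary slackness (lambda_i * g_i(x) = 0 for all i): OK

Verdict: the first failing condition is dual_feasibility -> dual.

dual


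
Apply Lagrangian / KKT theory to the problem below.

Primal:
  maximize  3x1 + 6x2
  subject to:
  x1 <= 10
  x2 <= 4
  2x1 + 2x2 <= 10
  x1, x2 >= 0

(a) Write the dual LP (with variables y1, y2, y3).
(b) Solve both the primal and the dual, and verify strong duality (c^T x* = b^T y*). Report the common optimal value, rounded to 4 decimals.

The standard primal-dual pair for 'max c^T x s.t. A x <= b, x >= 0' is:
  Dual:  min b^T y  s.t.  A^T y >= c,  y >= 0.

So the dual LP is:
  minimize  10y1 + 4y2 + 10y3
  subject to:
    y1 + 2y3 >= 3
    y2 + 2y3 >= 6
    y1, y2, y3 >= 0

Solving the primal: x* = (1, 4).
  primal value c^T x* = 27.
Solving the dual: y* = (0, 3, 1.5).
  dual value b^T y* = 27.
Strong duality: c^T x* = b^T y*. Confirmed.

27


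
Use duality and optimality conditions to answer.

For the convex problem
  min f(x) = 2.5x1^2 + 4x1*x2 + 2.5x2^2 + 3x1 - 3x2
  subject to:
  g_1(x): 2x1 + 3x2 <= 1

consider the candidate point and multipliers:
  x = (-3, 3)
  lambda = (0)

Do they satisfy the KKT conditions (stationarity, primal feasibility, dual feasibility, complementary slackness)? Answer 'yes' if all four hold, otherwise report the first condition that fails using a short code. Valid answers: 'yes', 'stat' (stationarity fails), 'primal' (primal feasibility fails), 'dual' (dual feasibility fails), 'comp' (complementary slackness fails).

Gradient of f: grad f(x) = Q x + c = (0, 0)
Constraint values g_i(x) = a_i^T x - b_i:
  g_1((-3, 3)) = 2
Stationarity residual: grad f(x) + sum_i lambda_i a_i = (0, 0)
  -> stationarity OK
Primal feasibility (all g_i <= 0): FAILS
Dual feasibility (all lambda_i >= 0): OK
Complementary slackness (lambda_i * g_i(x) = 0 for all i): OK

Verdict: the first failing condition is primal_feasibility -> primal.

primal


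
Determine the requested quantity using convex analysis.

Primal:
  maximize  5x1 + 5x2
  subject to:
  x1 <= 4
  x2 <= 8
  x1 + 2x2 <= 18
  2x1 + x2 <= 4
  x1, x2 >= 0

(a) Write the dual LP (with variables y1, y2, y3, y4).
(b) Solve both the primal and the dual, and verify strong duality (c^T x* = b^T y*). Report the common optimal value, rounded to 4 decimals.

The standard primal-dual pair for 'max c^T x s.t. A x <= b, x >= 0' is:
  Dual:  min b^T y  s.t.  A^T y >= c,  y >= 0.

So the dual LP is:
  minimize  4y1 + 8y2 + 18y3 + 4y4
  subject to:
    y1 + y3 + 2y4 >= 5
    y2 + 2y3 + y4 >= 5
    y1, y2, y3, y4 >= 0

Solving the primal: x* = (0, 4).
  primal value c^T x* = 20.
Solving the dual: y* = (0, 0, 0, 5).
  dual value b^T y* = 20.
Strong duality: c^T x* = b^T y*. Confirmed.

20


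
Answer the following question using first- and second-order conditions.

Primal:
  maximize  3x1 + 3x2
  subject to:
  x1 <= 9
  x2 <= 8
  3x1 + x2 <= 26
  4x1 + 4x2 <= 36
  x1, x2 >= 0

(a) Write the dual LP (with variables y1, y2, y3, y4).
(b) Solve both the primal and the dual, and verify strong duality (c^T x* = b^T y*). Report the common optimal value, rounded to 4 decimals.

The standard primal-dual pair for 'max c^T x s.t. A x <= b, x >= 0' is:
  Dual:  min b^T y  s.t.  A^T y >= c,  y >= 0.

So the dual LP is:
  minimize  9y1 + 8y2 + 26y3 + 36y4
  subject to:
    y1 + 3y3 + 4y4 >= 3
    y2 + y3 + 4y4 >= 3
    y1, y2, y3, y4 >= 0

Solving the primal: x* = (8.5, 0.5).
  primal value c^T x* = 27.
Solving the dual: y* = (0, 0, 0, 0.75).
  dual value b^T y* = 27.
Strong duality: c^T x* = b^T y*. Confirmed.

27


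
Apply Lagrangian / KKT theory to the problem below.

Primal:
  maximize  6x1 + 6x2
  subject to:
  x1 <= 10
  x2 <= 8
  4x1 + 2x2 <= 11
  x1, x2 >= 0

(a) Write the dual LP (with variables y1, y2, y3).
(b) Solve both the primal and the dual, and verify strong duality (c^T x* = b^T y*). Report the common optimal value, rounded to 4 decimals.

The standard primal-dual pair for 'max c^T x s.t. A x <= b, x >= 0' is:
  Dual:  min b^T y  s.t.  A^T y >= c,  y >= 0.

So the dual LP is:
  minimize  10y1 + 8y2 + 11y3
  subject to:
    y1 + 4y3 >= 6
    y2 + 2y3 >= 6
    y1, y2, y3 >= 0

Solving the primal: x* = (0, 5.5).
  primal value c^T x* = 33.
Solving the dual: y* = (0, 0, 3).
  dual value b^T y* = 33.
Strong duality: c^T x* = b^T y*. Confirmed.

33


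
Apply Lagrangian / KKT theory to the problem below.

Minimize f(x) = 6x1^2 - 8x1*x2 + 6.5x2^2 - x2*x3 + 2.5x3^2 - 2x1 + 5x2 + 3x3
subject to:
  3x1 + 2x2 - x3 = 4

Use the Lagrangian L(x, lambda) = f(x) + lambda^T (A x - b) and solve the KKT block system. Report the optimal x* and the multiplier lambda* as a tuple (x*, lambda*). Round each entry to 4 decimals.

Form the Lagrangian:
  L(x, lambda) = (1/2) x^T Q x + c^T x + lambda^T (A x - b)
Stationarity (grad_x L = 0): Q x + c + A^T lambda = 0.
Primal feasibility: A x = b.

This gives the KKT block system:
  [ Q   A^T ] [ x     ]   [-c ]
  [ A    0  ] [ lambda ] = [ b ]

Solving the linear system:
  x*      = (0.822, 0.3235, -0.887)
  lambda* = (-1.7585)
  f(x*)   = 2.1734

x* = (0.822, 0.3235, -0.887), lambda* = (-1.7585)


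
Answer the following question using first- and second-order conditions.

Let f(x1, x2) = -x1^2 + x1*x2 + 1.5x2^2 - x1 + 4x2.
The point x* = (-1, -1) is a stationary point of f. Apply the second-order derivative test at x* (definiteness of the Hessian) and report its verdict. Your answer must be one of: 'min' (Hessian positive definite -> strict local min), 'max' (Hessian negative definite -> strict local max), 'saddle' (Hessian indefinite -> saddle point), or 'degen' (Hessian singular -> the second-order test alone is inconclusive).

Compute the Hessian H = grad^2 f:
  H = [[-2, 1], [1, 3]]
Verify stationarity: grad f(x*) = H x* + g = (0, 0).
Eigenvalues of H: -2.1926, 3.1926.
Eigenvalues have mixed signs, so H is indefinite -> x* is a saddle point.

saddle


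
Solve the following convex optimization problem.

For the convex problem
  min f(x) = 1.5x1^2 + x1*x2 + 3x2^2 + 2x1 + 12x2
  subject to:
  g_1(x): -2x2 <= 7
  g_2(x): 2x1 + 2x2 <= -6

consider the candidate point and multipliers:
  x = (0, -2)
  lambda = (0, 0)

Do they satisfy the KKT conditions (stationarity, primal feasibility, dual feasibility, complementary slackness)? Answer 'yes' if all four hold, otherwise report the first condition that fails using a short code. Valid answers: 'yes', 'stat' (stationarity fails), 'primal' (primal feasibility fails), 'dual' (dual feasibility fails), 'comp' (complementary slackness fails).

Gradient of f: grad f(x) = Q x + c = (0, 0)
Constraint values g_i(x) = a_i^T x - b_i:
  g_1((0, -2)) = -3
  g_2((0, -2)) = 2
Stationarity residual: grad f(x) + sum_i lambda_i a_i = (0, 0)
  -> stationarity OK
Primal feasibility (all g_i <= 0): FAILS
Dual feasibility (all lambda_i >= 0): OK
Complementary slackness (lambda_i * g_i(x) = 0 for all i): OK

Verdict: the first failing condition is primal_feasibility -> primal.

primal


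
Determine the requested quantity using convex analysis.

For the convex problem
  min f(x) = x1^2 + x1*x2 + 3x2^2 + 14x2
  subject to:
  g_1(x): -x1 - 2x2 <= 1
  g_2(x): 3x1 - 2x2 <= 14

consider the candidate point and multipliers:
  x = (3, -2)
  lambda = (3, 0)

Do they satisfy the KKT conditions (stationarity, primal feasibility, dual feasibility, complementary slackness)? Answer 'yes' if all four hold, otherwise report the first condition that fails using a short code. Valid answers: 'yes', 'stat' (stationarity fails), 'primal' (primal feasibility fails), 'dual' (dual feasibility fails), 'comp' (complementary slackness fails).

Gradient of f: grad f(x) = Q x + c = (4, 5)
Constraint values g_i(x) = a_i^T x - b_i:
  g_1((3, -2)) = 0
  g_2((3, -2)) = -1
Stationarity residual: grad f(x) + sum_i lambda_i a_i = (1, -1)
  -> stationarity FAILS
Primal feasibility (all g_i <= 0): OK
Dual feasibility (all lambda_i >= 0): OK
Complementary slackness (lambda_i * g_i(x) = 0 for all i): OK

Verdict: the first failing condition is stationarity -> stat.

stat


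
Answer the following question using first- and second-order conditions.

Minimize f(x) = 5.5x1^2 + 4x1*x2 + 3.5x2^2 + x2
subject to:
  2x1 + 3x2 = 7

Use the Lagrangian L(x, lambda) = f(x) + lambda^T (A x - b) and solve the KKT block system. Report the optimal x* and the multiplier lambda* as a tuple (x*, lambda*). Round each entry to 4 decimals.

Form the Lagrangian:
  L(x, lambda) = (1/2) x^T Q x + c^T x + lambda^T (A x - b)
Stationarity (grad_x L = 0): Q x + c + A^T lambda = 0.
Primal feasibility: A x = b.

This gives the KKT block system:
  [ Q   A^T ] [ x     ]   [-c ]
  [ A    0  ] [ lambda ] = [ b ]

Solving the linear system:
  x*      = (0.2532, 2.1646)
  lambda* = (-5.7215)
  f(x*)   = 21.1076

x* = (0.2532, 2.1646), lambda* = (-5.7215)


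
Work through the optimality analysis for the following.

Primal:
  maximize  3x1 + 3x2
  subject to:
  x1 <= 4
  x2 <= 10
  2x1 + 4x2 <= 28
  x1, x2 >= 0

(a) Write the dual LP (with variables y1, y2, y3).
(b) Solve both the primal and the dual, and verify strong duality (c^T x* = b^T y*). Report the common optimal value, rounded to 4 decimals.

The standard primal-dual pair for 'max c^T x s.t. A x <= b, x >= 0' is:
  Dual:  min b^T y  s.t.  A^T y >= c,  y >= 0.

So the dual LP is:
  minimize  4y1 + 10y2 + 28y3
  subject to:
    y1 + 2y3 >= 3
    y2 + 4y3 >= 3
    y1, y2, y3 >= 0

Solving the primal: x* = (4, 5).
  primal value c^T x* = 27.
Solving the dual: y* = (1.5, 0, 0.75).
  dual value b^T y* = 27.
Strong duality: c^T x* = b^T y*. Confirmed.

27


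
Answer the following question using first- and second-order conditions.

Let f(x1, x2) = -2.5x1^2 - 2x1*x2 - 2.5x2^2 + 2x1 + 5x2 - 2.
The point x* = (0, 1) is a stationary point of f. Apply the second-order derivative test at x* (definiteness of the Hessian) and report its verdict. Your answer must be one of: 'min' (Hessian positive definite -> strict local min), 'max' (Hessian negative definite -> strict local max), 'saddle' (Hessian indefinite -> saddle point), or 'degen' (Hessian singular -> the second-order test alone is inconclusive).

Compute the Hessian H = grad^2 f:
  H = [[-5, -2], [-2, -5]]
Verify stationarity: grad f(x*) = H x* + g = (0, 0).
Eigenvalues of H: -7, -3.
Both eigenvalues < 0, so H is negative definite -> x* is a strict local max.

max


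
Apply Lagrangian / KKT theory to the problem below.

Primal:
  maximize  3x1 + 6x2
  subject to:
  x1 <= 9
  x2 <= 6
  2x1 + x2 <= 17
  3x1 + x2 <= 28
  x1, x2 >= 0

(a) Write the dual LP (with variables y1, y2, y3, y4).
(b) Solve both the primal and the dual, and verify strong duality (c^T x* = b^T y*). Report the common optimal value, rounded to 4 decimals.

The standard primal-dual pair for 'max c^T x s.t. A x <= b, x >= 0' is:
  Dual:  min b^T y  s.t.  A^T y >= c,  y >= 0.

So the dual LP is:
  minimize  9y1 + 6y2 + 17y3 + 28y4
  subject to:
    y1 + 2y3 + 3y4 >= 3
    y2 + y3 + y4 >= 6
    y1, y2, y3, y4 >= 0

Solving the primal: x* = (5.5, 6).
  primal value c^T x* = 52.5.
Solving the dual: y* = (0, 4.5, 1.5, 0).
  dual value b^T y* = 52.5.
Strong duality: c^T x* = b^T y*. Confirmed.

52.5
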